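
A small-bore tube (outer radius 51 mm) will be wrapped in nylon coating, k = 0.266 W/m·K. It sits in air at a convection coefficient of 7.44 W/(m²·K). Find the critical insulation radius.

For a cylinder r_cr = k/h = 0.266/7.44
r_cr = 35.8 mm; since the bare radius (51 mm) is above r_cr, any added insulation will reduce heat loss.

r_cr ≈ 35.8 mm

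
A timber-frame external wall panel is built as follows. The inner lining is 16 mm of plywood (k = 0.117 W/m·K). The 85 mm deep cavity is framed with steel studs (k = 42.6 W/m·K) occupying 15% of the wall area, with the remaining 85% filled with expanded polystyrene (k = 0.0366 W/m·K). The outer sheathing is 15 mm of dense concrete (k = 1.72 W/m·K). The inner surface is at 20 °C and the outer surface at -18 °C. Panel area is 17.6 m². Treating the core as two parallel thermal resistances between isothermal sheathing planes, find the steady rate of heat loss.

Sheathing layers in series; stud and cavity paths in parallel between them.
R_inner = 0.016/(0.117×17.6) = 0.00777 K/W
R_stud  = 0.085/(42.6×0.15×17.6) = 7.558×10^-4 K/W
R_cav   = 0.085/(0.0366×0.85×17.6) = 0.1552 K/W
1/R_core = 1/R_stud + 1/R_cav → R_core = 7.521×10^-4 K/W
R_outer = 0.015/(1.72×17.6) = 4.955×10^-4 K/W
R_total = 0.009018 K/W
Q = ΔT/R_total = 38/0.009018

Q ≈ 4210 W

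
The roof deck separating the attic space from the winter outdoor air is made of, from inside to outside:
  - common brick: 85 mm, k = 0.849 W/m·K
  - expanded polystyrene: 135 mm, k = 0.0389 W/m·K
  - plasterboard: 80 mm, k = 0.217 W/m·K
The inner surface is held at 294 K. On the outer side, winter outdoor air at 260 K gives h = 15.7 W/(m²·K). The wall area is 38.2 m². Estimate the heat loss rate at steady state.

Q ≈ 324 W

Model the wall as resistances in series:
R_common brick = L/(kA) = 0.085/(0.849×38.2) = 0.002621 K/W
R_expanded polystyrene = L/(kA) = 0.135/(0.0389×38.2) = 0.09085 K/W
R_plasterboard = L/(kA) = 0.08/(0.217×38.2) = 0.009651 K/W
R_outer film = 1/(h_o·A) = 1/(15.7×38.2) = 0.001667 K/W
R_total = 0.1048 K/W
Q = ΔT / R_total = 34 / 0.1048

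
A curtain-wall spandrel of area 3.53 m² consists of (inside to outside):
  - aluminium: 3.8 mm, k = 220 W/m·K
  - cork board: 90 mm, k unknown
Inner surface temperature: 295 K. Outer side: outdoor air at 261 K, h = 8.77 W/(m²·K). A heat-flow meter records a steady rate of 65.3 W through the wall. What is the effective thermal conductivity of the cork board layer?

Model the wall as resistances in series:
R_aluminium = L/(kA) = 0.0038/(220×3.53) = 4.893×10^-6 K/W
R_outer film = 1/(h_o·A) = 1/(8.77×3.53) = 0.0323 K/W
Sum of known resistances R_other = 0.03231 K/W
Total R = ΔT/Q = 34/65.3 = 0.5207 K/W
R_cork board = R_total − R_other = 0.4884 K/W
k = L/(R·A) = 0.09/(0.4884×3.53)

k ≈ 0.0522 W/(m·K)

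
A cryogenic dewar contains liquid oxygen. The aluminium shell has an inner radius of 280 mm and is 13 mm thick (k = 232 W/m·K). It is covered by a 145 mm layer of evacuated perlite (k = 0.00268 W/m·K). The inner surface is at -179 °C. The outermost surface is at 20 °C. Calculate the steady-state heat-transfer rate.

Each spherical layer contributes R = (1/r_i − 1/r_o)/(4πk):
R_aluminium shell = (1/0.28 − 1/0.293)/(4π×232) = 5.435×10^-5 K/W
R_evacuated perlite = (1/0.293 − 1/0.438)/(4π×0.00268) = 33.55 K/W
R_total = 33.55 K/W
Q = ΔT/R_total = 199/33.55

Q ≈ 5.93 W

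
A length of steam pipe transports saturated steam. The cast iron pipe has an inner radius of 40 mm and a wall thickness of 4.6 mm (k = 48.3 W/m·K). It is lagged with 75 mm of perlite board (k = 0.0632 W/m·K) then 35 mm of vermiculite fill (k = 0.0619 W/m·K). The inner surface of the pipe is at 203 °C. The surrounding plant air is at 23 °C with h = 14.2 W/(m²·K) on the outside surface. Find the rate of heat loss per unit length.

Cylindrical conduction, so R = ln(r₂/r₁)/(2πkL) per layer, in series:
R_cast iron pipe wall = ln(44.6/40)/(2π×48.3×1) = 3.587×10^-4 K/W
R_perlite board = ln(119.6/44.6)/(2π×0.0632×1) = 2.484 K/W
R_vermiculite fill = ln(154.6/119.6)/(2π×0.0619×1) = 0.66 K/W
R_outer film = 1/(h_o·2πr_oL) = 1/(14.2×2π×0.1546×1) = 0.0725 K/W
R_total = 3.217 K/W
Q = ΔT/R_total = 180/3.217

q′ ≈ 56 W/m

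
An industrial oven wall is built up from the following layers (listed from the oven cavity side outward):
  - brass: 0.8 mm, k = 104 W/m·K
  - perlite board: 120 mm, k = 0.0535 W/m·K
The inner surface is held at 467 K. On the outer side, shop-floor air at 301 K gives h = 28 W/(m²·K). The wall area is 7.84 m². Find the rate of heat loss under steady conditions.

Thermal resistances in series:
R_brass = L/(kA) = 0.0008/(104×7.84) = 9.812×10^-7 K/W
R_perlite board = L/(kA) = 0.12/(0.0535×7.84) = 0.2861 K/W
R_outer film = 1/(h_o·A) = 1/(28×7.84) = 0.004555 K/W
R_total = 0.2907 K/W
Q = ΔT / R_total = 166 / 0.2907

Q ≈ 571 W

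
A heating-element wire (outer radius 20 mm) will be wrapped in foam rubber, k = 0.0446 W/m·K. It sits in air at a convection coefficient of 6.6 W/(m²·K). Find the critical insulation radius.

For a cylinder r_cr = k/h = 0.0446/6.6
r_cr = 6.76 mm; since the bare radius (20 mm) is above r_cr, any added insulation will reduce heat loss.

r_cr ≈ 6.76 mm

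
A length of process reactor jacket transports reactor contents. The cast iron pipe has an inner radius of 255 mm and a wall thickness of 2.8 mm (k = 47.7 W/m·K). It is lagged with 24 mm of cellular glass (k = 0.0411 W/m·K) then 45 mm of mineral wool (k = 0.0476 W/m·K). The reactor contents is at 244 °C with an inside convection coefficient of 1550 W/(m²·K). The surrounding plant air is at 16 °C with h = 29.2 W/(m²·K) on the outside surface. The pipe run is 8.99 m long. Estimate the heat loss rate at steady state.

Treating each annulus and film as a series resistance:
R_inner film = 1/(h_i·2πr₁L) = 1/(1550×2π×0.255×8.99) = 4.479×10^-5 K/W
R_cast iron pipe wall = ln(257.8/255)/(2π×47.7×8.99) = 4.053×10^-6 K/W
R_cellular glass = ln(281.8/257.8)/(2π×0.0411×8.99) = 0.03834 K/W
R_mineral wool = ln(326.8/281.8)/(2π×0.0476×8.99) = 0.0551 K/W
R_outer film = 1/(h_o·2πr_oL) = 1/(29.2×2π×0.3268×8.99) = 0.001855 K/W
R_total = 0.09535 K/W
Q = ΔT/R_total = 228/0.09535

Q ≈ 2390 W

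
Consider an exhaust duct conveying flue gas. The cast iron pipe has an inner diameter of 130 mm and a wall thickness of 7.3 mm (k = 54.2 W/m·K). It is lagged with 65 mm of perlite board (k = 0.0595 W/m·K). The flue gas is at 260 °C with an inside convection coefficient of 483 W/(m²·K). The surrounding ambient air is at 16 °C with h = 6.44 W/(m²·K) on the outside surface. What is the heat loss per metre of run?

q′ ≈ 128 W/m

For a radial system each layer contributes R = ln(r_out/r_in)/(2πkL); films add R = 1/(hA).
R_inner film = 1/(h_i·2πr₁L) = 1/(483×2π×0.065×1) = 0.005069 K/W
R_cast iron pipe wall = ln(72.3/65)/(2π×54.2×1) = 3.125×10^-4 K/W
R_perlite board = ln(137.3/72.3)/(2π×0.0595×1) = 1.716 K/W
R_outer film = 1/(h_o·2πr_oL) = 1/(6.44×2π×0.1373×1) = 0.18 K/W
R_total = 1.901 K/W
Q = ΔT/R_total = 244/1.901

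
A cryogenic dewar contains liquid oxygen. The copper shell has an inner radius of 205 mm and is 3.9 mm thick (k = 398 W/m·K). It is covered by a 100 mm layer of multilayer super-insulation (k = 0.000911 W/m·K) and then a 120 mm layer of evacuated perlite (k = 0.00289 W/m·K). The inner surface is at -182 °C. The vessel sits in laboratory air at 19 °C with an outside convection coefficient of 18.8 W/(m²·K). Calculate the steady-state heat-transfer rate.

Q ≈ 1.25 W

Spherical conduction: R = (1/r_in − 1/r_out)/(4πk) per layer; series-sum.
R_copper shell = (1/0.205 − 1/0.2089)/(4π×398) = 1.821×10^-5 K/W
R_multilayer super-insulation = (1/0.2089 − 1/0.3089)/(4π×0.000911) = 135.4 K/W
R_evacuated perlite = (1/0.3089 − 1/0.4289)/(4π×0.00289) = 24.94 K/W
R_outer film = 1/(h·4πr_o²) = 1/(18.8×4π×0.4289²) = 0.02301 K/W
R_total = 160.3 K/W
Q = ΔT/R_total = 201/160.3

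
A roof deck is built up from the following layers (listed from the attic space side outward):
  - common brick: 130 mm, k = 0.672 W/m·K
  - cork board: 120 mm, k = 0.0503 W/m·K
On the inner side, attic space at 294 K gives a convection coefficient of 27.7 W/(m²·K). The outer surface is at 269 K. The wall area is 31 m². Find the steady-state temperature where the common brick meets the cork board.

T ≈ 292 K

Thermal resistances in series:
R_inner film = 1/(h_i·A) = 1/(27.7×31) = 0.001165 K/W
R_common brick = L/(kA) = 0.13/(0.672×31) = 0.00624 K/W
R_cork board = L/(kA) = 0.12/(0.0503×31) = 0.07696 K/W
R_total = 0.08436 K/W;  Q = ΔT/R_total = 25/0.08436 = 296.3 W
T_interface = T_inner − Q·ΣR(inner→interface) = 294 − 296×0.007405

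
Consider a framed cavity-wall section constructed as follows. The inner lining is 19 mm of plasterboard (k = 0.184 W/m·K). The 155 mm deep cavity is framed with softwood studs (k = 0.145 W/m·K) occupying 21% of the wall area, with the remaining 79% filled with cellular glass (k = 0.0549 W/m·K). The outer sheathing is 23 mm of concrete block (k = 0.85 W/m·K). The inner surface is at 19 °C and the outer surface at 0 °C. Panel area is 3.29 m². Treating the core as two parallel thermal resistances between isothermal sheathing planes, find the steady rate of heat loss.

Sheathing layers in series; stud and cavity paths in parallel between them.
R_inner = 0.019/(0.184×3.29) = 0.03139 K/W
R_stud  = 0.155/(0.145×0.21×3.29) = 1.547 K/W
R_cav   = 0.155/(0.0549×0.79×3.29) = 1.086 K/W
1/R_core = 1/R_stud + 1/R_cav → R_core = 0.6382 K/W
R_outer = 0.023/(0.85×3.29) = 0.008225 K/W
R_total = 0.6778 K/W
Q = ΔT/R_total = 19/0.6778

Q ≈ 28 W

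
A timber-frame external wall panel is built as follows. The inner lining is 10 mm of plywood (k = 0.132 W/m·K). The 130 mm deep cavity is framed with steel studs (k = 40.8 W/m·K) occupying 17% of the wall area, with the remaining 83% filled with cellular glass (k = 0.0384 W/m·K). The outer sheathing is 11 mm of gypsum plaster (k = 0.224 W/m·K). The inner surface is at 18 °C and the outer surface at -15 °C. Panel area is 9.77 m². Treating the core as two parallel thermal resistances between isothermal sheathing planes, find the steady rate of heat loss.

Sheathing layers in series; stud and cavity paths in parallel between them.
R_inner = 0.01/(0.132×9.77) = 0.007754 K/W
R_stud  = 0.13/(40.8×0.17×9.77) = 0.001918 K/W
R_cav   = 0.13/(0.0384×0.83×9.77) = 0.4175 K/W
1/R_core = 1/R_stud + 1/R_cav → R_core = 0.00191 K/W
R_outer = 0.011/(0.224×9.77) = 0.005026 K/W
R_total = 0.01469 K/W
Q = ΔT/R_total = 33/0.01469

Q ≈ 2250 W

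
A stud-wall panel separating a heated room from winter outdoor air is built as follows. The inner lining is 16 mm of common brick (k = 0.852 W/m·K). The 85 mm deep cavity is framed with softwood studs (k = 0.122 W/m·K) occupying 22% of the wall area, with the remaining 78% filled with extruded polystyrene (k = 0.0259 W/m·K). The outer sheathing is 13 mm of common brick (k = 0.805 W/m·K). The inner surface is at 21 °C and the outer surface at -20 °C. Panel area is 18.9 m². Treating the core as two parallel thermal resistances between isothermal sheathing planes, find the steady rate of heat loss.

Q ≈ 421 W

Sheathing layers in series; stud and cavity paths in parallel between them.
R_inner = 0.016/(0.852×18.9) = 9.936×10^-4 K/W
R_stud  = 0.085/(0.122×0.22×18.9) = 0.1676 K/W
R_cav   = 0.085/(0.0259×0.78×18.9) = 0.2226 K/W
1/R_core = 1/R_stud + 1/R_cav → R_core = 0.0956 K/W
R_outer = 0.013/(0.805×18.9) = 8.544×10^-4 K/W
R_total = 0.09745 K/W
Q = ΔT/R_total = 41/0.09745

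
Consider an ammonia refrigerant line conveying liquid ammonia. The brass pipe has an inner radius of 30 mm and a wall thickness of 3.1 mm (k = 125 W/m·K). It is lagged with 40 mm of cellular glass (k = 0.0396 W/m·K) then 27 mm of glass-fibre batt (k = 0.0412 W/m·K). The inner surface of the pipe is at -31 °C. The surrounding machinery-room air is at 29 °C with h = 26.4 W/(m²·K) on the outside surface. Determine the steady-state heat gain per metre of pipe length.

q′ ≈ 13.5 W/m

Per-layer cylindrical resistances, series-summed:
R_brass pipe wall = ln(33.1/30)/(2π×125×1) = 1.252×10^-4 K/W
R_cellular glass = ln(73.1/33.1)/(2π×0.0396×1) = 3.184 K/W
R_glass-fibre batt = ln(100.1/73.1)/(2π×0.0412×1) = 1.214 K/W
R_outer film = 1/(h_o·2πr_oL) = 1/(26.4×2π×0.1001×1) = 0.06023 K/W
R_total = 4.459 K/W
Q = ΔT/R_total = 60/4.459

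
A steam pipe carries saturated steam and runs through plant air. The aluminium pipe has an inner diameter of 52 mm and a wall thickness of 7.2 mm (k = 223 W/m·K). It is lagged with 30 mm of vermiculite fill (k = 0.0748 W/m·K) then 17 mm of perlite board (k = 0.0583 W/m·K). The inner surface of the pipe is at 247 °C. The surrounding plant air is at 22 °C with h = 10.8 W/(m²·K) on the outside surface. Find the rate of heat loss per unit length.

q′ ≈ 102 W/m

Treating each annulus and film as a series resistance:
R_aluminium pipe wall = ln(33.2/26)/(2π×223×1) = 1.745×10^-4 K/W
R_vermiculite fill = ln(63.2/33.2)/(2π×0.0748×1) = 1.37 K/W
R_perlite board = ln(80.2/63.2)/(2π×0.0583×1) = 0.6503 K/W
R_outer film = 1/(h_o·2πr_oL) = 1/(10.8×2π×0.0802×1) = 0.1837 K/W
R_total = 2.204 K/W
Q = ΔT/R_total = 225/2.204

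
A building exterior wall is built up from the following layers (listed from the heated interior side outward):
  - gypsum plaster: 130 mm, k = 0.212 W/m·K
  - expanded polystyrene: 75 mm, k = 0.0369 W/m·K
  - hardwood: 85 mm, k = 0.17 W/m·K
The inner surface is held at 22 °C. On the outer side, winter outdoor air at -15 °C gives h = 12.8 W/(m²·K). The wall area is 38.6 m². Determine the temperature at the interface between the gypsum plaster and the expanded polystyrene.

Series thermal resistances:
R_gypsum plaster = L/(kA) = 0.13/(0.212×38.6) = 0.01589 K/W
R_expanded polystyrene = L/(kA) = 0.075/(0.0369×38.6) = 0.05266 K/W
R_hardwood = L/(kA) = 0.085/(0.17×38.6) = 0.01295 K/W
R_outer film = 1/(h_o·A) = 1/(12.8×38.6) = 0.002024 K/W
R_total = 0.08352 K/W;  Q = ΔT/R_total = 37/0.08352 = 443 W
T_interface = T_inner − Q·ΣR(inner→interface) = 22 − 443×0.01589

T ≈ 15 °C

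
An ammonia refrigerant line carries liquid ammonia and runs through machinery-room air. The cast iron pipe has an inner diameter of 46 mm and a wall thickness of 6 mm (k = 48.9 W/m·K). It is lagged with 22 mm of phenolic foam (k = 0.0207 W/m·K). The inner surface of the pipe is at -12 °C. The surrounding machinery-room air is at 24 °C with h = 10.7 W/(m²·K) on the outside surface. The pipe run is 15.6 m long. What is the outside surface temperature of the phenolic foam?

T ≈ 21.7 °C

Cylindrical conduction, so R = ln(r₂/r₁)/(2πkL) per layer, in series:
R_cast iron pipe wall = ln(29/23)/(2π×48.9×15.6) = 4.836×10^-5 K/W
R_phenolic foam = ln(51/29)/(2π×0.0207×15.6) = 0.2782 K/W
R_outer film = 1/(h_o·2πr_oL) = 1/(10.7×2π×0.051×15.6) = 0.0187 K/W
R_total = 0.297 K/W
Q = ΔT/R_total = 36/0.297
Q = 121 W
T_interface = T_inner + Q·ΣR(inner→interface) = -12 + 121×0.2783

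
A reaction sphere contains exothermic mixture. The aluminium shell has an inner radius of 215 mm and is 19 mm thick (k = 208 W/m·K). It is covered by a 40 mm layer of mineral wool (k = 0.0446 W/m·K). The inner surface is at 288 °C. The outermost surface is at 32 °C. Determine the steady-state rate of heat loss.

Q ≈ 230 W

Spherical conduction: R = (1/r_in − 1/r_out)/(4πk) per layer; series-sum.
R_aluminium shell = (1/0.215 − 1/0.234)/(4π×208) = 1.445×10^-4 K/W
R_mineral wool = (1/0.234 − 1/0.274)/(4π×0.0446) = 1.113 K/W
R_total = 1.113 K/W
Q = ΔT/R_total = 256/1.113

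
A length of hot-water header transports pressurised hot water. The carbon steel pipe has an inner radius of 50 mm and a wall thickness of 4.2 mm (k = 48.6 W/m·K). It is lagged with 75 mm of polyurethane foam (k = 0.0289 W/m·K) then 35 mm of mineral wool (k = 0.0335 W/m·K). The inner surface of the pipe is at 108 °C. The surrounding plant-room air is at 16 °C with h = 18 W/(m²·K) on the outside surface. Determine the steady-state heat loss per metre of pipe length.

q′ ≈ 15.4 W/m

Radial resistances (cylindrical: R_cond = ln(r_o/r_i)/(2πkL), R_conv = 1/(h·2πrL)):
R_carbon steel pipe wall = ln(54.2/50)/(2π×48.6×1) = 2.641×10^-4 K/W
R_polyurethane foam = ln(129.2/54.2)/(2π×0.0289×1) = 4.784 K/W
R_mineral wool = ln(164.2/129.2)/(2π×0.0335×1) = 1.139 K/W
R_outer film = 1/(h_o·2πr_oL) = 1/(18×2π×0.1642×1) = 0.05385 K/W
R_total = 5.977 K/W
Q = ΔT/R_total = 92/5.977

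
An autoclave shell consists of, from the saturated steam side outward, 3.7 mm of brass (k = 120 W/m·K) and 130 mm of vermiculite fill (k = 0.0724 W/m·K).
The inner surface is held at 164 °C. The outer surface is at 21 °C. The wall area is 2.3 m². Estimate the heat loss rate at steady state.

Treating each layer as a thermal resistance in series:
R_brass = L/(kA) = 0.0037/(120×2.3) = 1.341×10^-5 K/W
R_vermiculite fill = L/(kA) = 0.13/(0.0724×2.3) = 0.7807 K/W
R_total = 0.7807 K/W
Q = ΔT / R_total = 143 / 0.7807

Q ≈ 183 W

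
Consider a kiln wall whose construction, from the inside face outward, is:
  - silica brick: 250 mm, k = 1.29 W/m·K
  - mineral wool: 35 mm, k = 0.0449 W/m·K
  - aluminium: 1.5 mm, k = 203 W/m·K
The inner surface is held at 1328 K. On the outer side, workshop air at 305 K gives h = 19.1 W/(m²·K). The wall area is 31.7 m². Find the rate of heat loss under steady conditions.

Q ≈ 31600 W

Treating each layer as a thermal resistance in series:
R_silica brick = L/(kA) = 0.25/(1.29×31.7) = 0.006114 K/W
R_mineral wool = L/(kA) = 0.035/(0.0449×31.7) = 0.02459 K/W
R_aluminium = L/(kA) = 0.0015/(203×31.7) = 2.331×10^-7 K/W
R_outer film = 1/(h_o·A) = 1/(19.1×31.7) = 0.001652 K/W
R_total = 0.03236 K/W
Q = ΔT / R_total = 1023 / 0.03236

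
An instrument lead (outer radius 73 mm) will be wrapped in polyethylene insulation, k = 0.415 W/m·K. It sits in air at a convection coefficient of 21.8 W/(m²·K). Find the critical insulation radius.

r_cr ≈ 19 mm

For a cylinder r_cr = k/h = 0.415/21.8
r_cr = 19 mm; since the bare radius (73 mm) is above r_cr, any added insulation will reduce heat loss.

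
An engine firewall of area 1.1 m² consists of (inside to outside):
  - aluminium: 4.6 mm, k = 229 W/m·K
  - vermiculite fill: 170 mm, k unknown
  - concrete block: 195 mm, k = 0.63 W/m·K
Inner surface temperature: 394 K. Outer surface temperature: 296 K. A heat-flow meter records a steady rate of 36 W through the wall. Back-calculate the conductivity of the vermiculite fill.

k ≈ 0.0633 W/(m·K)

Thermal resistances in series:
R_aluminium = L/(kA) = 0.0046/(229×1.1) = 1.826×10^-5 K/W
R_concrete block = L/(kA) = 0.195/(0.63×1.1) = 0.2814 K/W
Sum of known resistances R_other = 0.2814 K/W
Total R = ΔT/Q = 98/36 = 2.722 K/W
R_vermiculite fill = R_total − R_other = 2.441 K/W
k = L/(R·A) = 0.17/(2.441×1.1)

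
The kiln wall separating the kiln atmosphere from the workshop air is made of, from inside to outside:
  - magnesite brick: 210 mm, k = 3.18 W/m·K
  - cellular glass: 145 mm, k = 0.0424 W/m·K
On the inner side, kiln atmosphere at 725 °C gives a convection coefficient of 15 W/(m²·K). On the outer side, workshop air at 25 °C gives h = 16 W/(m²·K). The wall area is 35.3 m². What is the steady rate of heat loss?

Q ≈ 6840 W

Series thermal resistances:
R_inner film = 1/(h_i·A) = 1/(15×35.3) = 0.001889 K/W
R_magnesite brick = L/(kA) = 0.21/(3.18×35.3) = 0.001871 K/W
R_cellular glass = L/(kA) = 0.145/(0.0424×35.3) = 0.09688 K/W
R_outer film = 1/(h_o·A) = 1/(16×35.3) = 0.001771 K/W
R_total = 0.1024 K/W
Q = ΔT / R_total = 700 / 0.1024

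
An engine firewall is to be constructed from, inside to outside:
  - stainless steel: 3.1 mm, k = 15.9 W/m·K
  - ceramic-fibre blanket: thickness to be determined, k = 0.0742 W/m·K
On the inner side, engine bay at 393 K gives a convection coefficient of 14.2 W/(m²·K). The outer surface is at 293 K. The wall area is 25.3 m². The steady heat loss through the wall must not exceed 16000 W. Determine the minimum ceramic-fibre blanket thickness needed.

L ≈ 6.49 mm

Thermal resistances in series:
R_inner film = 1/(h_i·A) = 1/(14.2×25.3) = 0.002783 K/W
R_stainless steel = L/(kA) = 0.0031/(15.9×25.3) = 7.706×10^-6 K/W
Sum of the known resistances R_other = 0.002791 K/W
Required total resistance R_tot = ΔT/Q_allow = 100/16000 = 0.00625 K/W
R_ceramic-fibre blanket = R_tot − R_other = 0.003459 K/W
L = R·k·A = 0.003459×0.0742×25.3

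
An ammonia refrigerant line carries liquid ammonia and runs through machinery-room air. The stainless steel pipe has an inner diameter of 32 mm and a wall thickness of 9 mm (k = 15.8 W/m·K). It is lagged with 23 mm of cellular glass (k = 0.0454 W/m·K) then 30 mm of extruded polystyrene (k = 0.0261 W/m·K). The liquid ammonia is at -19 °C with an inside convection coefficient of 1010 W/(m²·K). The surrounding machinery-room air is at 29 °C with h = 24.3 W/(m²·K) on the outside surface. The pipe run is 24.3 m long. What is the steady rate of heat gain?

Q ≈ 218 W

Cylindrical conduction, so R = ln(r₂/r₁)/(2πkL) per layer, in series:
R_inner film = 1/(h_i·2πr₁L) = 1/(1010×2π×0.016×24.3) = 4.053×10^-4 K/W
R_stainless steel pipe wall = ln(25/16)/(2π×15.8×24.3) = 1.85×10^-4 K/W
R_cellular glass = ln(48/25)/(2π×0.0454×24.3) = 0.09411 K/W
R_extruded polystyrene = ln(78/48)/(2π×0.0261×24.3) = 0.1218 K/W
R_outer film = 1/(h_o·2πr_oL) = 1/(24.3×2π×0.078×24.3) = 0.003456 K/W
R_total = 0.22 K/W
Q = ΔT/R_total = 48/0.22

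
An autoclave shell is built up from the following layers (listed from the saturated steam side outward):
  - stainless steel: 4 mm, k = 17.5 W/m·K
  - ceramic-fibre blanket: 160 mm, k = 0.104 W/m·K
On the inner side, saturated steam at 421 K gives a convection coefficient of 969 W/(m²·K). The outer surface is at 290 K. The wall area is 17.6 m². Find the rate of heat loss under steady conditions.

Model the wall as resistances in series:
R_inner film = 1/(h_i·A) = 1/(969×17.6) = 5.864×10^-5 K/W
R_stainless steel = L/(kA) = 0.004/(17.5×17.6) = 1.299×10^-5 K/W
R_ceramic-fibre blanket = L/(kA) = 0.16/(0.104×17.6) = 0.08741 K/W
R_total = 0.08748 K/W
Q = ΔT / R_total = 131 / 0.08748

Q ≈ 1500 W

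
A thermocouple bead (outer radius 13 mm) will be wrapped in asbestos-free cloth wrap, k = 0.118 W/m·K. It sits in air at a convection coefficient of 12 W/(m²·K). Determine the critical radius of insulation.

r_cr ≈ 19.7 mm

For a sphere r_cr = 2k/h = 2×0.118/12
r_cr = 19.7 mm; since the bare radius (13 mm) is below r_cr, adding a thin layer of insulation will *increase* heat loss.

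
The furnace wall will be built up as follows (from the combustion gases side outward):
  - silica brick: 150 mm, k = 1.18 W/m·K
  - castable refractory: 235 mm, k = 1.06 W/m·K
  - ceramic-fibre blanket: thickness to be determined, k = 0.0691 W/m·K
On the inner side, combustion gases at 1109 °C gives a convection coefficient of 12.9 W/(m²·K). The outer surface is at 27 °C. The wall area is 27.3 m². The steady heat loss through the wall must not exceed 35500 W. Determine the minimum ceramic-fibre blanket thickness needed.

Treating each layer as a thermal resistance in series:
R_inner film = 1/(h_i·A) = 1/(12.9×27.3) = 0.00284 K/W
R_silica brick = L/(kA) = 0.15/(1.18×27.3) = 0.004656 K/W
R_castable refractory = L/(kA) = 0.235/(1.06×27.3) = 0.008121 K/W
Sum of the known resistances R_other = 0.01562 K/W
Required total resistance R_tot = ΔT/Q_allow = 1082/35500 = 0.03048 K/W
R_ceramic-fibre blanket = R_tot − R_other = 0.01486 K/W
L = R·k·A = 0.01486×0.0691×27.3

L ≈ 28 mm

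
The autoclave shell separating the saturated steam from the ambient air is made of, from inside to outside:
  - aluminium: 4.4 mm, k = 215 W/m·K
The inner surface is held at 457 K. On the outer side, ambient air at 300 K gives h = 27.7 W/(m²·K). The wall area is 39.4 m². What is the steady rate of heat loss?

Thermal resistances in series:
R_aluminium = L/(kA) = 0.0044/(215×39.4) = 5.194×10^-7 K/W
R_outer film = 1/(h_o·A) = 1/(27.7×39.4) = 9.163×10^-4 K/W
R_total = 9.168×10^-4 K/W
Q = ΔT / R_total = 157 / 9.168×10^-4

Q ≈ 171000 W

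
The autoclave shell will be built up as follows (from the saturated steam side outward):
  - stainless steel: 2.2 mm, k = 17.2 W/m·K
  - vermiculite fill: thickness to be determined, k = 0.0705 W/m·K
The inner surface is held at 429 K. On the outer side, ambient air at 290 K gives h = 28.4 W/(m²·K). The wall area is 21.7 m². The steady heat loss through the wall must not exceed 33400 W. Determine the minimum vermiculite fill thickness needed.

L ≈ 3.88 mm

Thermal resistances in series:
R_stainless steel = L/(kA) = 0.0022/(17.2×21.7) = 5.894×10^-6 K/W
R_outer film = 1/(h_o·A) = 1/(28.4×21.7) = 0.001623 K/W
Sum of the known resistances R_other = 0.001629 K/W
Required total resistance R_tot = ΔT/Q_allow = 139/33400 = 0.004162 K/W
R_vermiculite fill = R_tot − R_other = 0.002533 K/W
L = R·k·A = 0.002533×0.0705×21.7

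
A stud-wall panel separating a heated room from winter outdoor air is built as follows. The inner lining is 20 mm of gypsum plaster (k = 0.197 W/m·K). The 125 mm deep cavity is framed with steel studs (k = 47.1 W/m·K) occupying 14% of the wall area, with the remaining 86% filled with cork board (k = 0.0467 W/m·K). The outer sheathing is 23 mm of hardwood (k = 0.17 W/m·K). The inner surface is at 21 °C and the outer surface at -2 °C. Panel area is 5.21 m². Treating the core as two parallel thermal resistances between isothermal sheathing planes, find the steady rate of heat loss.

Sheathing layers in series; stud and cavity paths in parallel between them.
R_inner = 0.02/(0.197×5.21) = 0.01949 K/W
R_stud  = 0.125/(47.1×0.14×5.21) = 0.003639 K/W
R_cav   = 0.125/(0.0467×0.86×5.21) = 0.5974 K/W
1/R_core = 1/R_stud + 1/R_cav → R_core = 0.003616 K/W
R_outer = 0.023/(0.17×5.21) = 0.02597 K/W
R_total = 0.04907 K/W
Q = ΔT/R_total = 23/0.04907

Q ≈ 469 W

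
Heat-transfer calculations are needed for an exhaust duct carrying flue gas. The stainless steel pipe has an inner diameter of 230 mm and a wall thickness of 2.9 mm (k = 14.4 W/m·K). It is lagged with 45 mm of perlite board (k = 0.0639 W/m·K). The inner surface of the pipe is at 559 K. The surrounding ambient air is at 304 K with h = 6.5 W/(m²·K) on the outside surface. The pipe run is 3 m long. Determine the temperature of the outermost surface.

T ≈ 344 K

Treating each annulus and film as a series resistance:
R_stainless steel pipe wall = ln(117.9/115)/(2π×14.4×3) = 9.175×10^-5 K/W
R_perlite board = ln(162.9/117.9)/(2π×0.0639×3) = 0.2684 K/W
R_outer film = 1/(h_o·2πr_oL) = 1/(6.5×2π×0.1629×3) = 0.0501 K/W
R_total = 0.3186 K/W
Q = ΔT/R_total = 255/0.3186
Q = 800 W
T_interface = T_inner − Q·ΣR(inner→interface) = 559 − 800×0.2685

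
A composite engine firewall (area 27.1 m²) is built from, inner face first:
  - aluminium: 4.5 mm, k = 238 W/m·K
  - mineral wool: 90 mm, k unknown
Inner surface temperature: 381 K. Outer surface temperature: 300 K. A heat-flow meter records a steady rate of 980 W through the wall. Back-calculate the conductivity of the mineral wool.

k ≈ 0.0402 W/(m·K)

Treating each layer as a thermal resistance in series:
R_aluminium = L/(kA) = 0.0045/(238×27.1) = 6.977×10^-7 K/W
Sum of known resistances R_other = 6.977×10^-7 K/W
Total R = ΔT/Q = 81/980 = 0.08265 K/W
R_mineral wool = R_total − R_other = 0.08265 K/W
k = L/(R·A) = 0.09/(0.08265×27.1)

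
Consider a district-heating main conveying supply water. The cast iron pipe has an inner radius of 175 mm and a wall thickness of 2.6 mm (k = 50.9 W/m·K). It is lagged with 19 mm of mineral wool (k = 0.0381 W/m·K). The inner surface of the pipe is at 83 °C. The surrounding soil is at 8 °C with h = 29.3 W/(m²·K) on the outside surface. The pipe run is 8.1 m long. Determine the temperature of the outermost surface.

T ≈ 12.6 °C

Radial resistances (cylindrical: R_cond = ln(r_o/r_i)/(2πkL), R_conv = 1/(h·2πrL)):
R_cast iron pipe wall = ln(177.6/175)/(2π×50.9×8.1) = 5.693×10^-6 K/W
R_mineral wool = ln(196.6/177.6)/(2π×0.0381×8.1) = 0.05242 K/W
R_outer film = 1/(h_o·2πr_oL) = 1/(29.3×2π×0.1966×8.1) = 0.003411 K/W
R_total = 0.05583 K/W
Q = ΔT/R_total = 75/0.05583
Q = 1340 W
T_interface = T_inner − Q·ΣR(inner→interface) = 83 − 1340×0.05242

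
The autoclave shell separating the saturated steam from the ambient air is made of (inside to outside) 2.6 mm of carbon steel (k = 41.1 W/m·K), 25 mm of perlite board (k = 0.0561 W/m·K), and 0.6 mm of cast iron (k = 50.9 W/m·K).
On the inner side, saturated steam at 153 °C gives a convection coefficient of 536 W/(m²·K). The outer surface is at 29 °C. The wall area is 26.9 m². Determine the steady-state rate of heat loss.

Q ≈ 7450 W

Model the wall as resistances in series:
R_inner film = 1/(h_i·A) = 1/(536×26.9) = 6.936×10^-5 K/W
R_carbon steel = L/(kA) = 0.0026/(41.1×26.9) = 2.352×10^-6 K/W
R_perlite board = L/(kA) = 0.025/(0.0561×26.9) = 0.01657 K/W
R_cast iron = L/(kA) = 0.0006/(50.9×26.9) = 4.382×10^-7 K/W
R_total = 0.01664 K/W
Q = ΔT / R_total = 124 / 0.01664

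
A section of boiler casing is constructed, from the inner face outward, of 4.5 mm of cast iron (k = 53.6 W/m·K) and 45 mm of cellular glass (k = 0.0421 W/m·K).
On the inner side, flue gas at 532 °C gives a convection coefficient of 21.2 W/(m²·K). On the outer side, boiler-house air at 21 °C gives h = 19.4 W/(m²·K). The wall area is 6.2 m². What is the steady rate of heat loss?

Q ≈ 2710 W

Model the wall as resistances in series:
R_inner film = 1/(h_i·A) = 1/(21.2×6.2) = 0.007608 K/W
R_cast iron = L/(kA) = 0.0045/(53.6×6.2) = 1.354×10^-5 K/W
R_cellular glass = L/(kA) = 0.045/(0.0421×6.2) = 0.1724 K/W
R_outer film = 1/(h_o·A) = 1/(19.4×6.2) = 0.008314 K/W
R_total = 0.1883 K/W
Q = ΔT / R_total = 511 / 0.1883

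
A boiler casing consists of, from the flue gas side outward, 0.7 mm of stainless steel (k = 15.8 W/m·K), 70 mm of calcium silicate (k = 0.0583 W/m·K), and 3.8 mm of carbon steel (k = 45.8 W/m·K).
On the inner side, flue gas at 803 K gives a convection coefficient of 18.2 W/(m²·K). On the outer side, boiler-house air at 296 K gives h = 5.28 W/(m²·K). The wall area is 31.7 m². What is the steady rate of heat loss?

Thermal resistances in series:
R_inner film = 1/(h_i·A) = 1/(18.2×31.7) = 0.001733 K/W
R_stainless steel = L/(kA) = 0.0007/(15.8×31.7) = 1.398×10^-6 K/W
R_calcium silicate = L/(kA) = 0.07/(0.0583×31.7) = 0.03788 K/W
R_carbon steel = L/(kA) = 0.0038/(45.8×31.7) = 2.617×10^-6 K/W
R_outer film = 1/(h_o·A) = 1/(5.28×31.7) = 0.005975 K/W
R_total = 0.04559 K/W
Q = ΔT / R_total = 507 / 0.04559

Q ≈ 11100 W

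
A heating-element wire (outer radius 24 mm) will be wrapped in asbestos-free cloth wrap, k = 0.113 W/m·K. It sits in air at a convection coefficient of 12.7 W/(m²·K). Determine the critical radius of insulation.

r_cr ≈ 8.9 mm

For a cylinder r_cr = k/h = 0.113/12.7
r_cr = 8.9 mm; since the bare radius (24 mm) is above r_cr, any added insulation will reduce heat loss.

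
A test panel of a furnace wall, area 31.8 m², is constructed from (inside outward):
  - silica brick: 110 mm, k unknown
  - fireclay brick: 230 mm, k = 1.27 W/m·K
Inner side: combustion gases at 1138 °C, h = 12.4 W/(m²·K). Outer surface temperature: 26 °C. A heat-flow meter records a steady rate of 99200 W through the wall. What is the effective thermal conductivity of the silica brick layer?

Thermal resistances in series:
R_inner film = 1/(h_i·A) = 1/(12.4×31.8) = 0.002536 K/W
R_fireclay brick = L/(kA) = 0.23/(1.27×31.8) = 0.005695 K/W
Sum of known resistances R_other = 0.008231 K/W
Total R = ΔT/Q = 1112/99200 = 0.01121 K/W
R_silica brick = R_total − R_other = 0.002979 K/W
k = L/(R·A) = 0.11/(0.002979×31.8)

k ≈ 1.16 W/(m·K)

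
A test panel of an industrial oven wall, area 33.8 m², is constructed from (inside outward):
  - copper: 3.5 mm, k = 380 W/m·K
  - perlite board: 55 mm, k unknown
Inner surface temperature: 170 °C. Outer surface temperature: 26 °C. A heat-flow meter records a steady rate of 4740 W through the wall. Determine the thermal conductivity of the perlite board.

Treating each layer as a thermal resistance in series:
R_copper = L/(kA) = 0.0035/(380×33.8) = 2.725×10^-7 K/W
Sum of known resistances R_other = 2.725×10^-7 K/W
Total R = ΔT/Q = 144/4740 = 0.03038 K/W
R_perlite board = R_total − R_other = 0.03038 K/W
k = L/(R·A) = 0.055/(0.03038×33.8)

k ≈ 0.0536 W/(m·K)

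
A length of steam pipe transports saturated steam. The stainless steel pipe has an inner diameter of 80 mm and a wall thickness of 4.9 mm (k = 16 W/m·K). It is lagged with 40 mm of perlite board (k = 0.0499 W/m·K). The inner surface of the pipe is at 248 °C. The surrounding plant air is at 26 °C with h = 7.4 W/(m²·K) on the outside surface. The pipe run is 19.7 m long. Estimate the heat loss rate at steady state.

For a radial system each layer contributes R = ln(r_out/r_in)/(2πkL); films add R = 1/(hA).
R_stainless steel pipe wall = ln(44.9/40)/(2π×16×19.7) = 5.835×10^-5 K/W
R_perlite board = ln(84.9/44.9)/(2π×0.0499×19.7) = 0.1031 K/W
R_outer film = 1/(h_o·2πr_oL) = 1/(7.4×2π×0.0849×19.7) = 0.01286 K/W
R_total = 0.1161 K/W
Q = ΔT/R_total = 222/0.1161

Q ≈ 1910 W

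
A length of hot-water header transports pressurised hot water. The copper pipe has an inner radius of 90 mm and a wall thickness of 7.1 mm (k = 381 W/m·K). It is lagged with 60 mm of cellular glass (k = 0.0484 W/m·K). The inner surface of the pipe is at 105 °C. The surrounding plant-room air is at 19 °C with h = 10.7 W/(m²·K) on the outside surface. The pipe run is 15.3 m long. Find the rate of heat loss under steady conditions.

Treating each annulus and film as a series resistance:
R_copper pipe wall = ln(97.1/90)/(2π×381×15.3) = 2.073×10^-6 K/W
R_cellular glass = ln(157.1/97.1)/(2π×0.0484×15.3) = 0.1034 K/W
R_outer film = 1/(h_o·2πr_oL) = 1/(10.7×2π×0.1571×15.3) = 0.006188 K/W
R_total = 0.1096 K/W
Q = ΔT/R_total = 86/0.1096

Q ≈ 785 W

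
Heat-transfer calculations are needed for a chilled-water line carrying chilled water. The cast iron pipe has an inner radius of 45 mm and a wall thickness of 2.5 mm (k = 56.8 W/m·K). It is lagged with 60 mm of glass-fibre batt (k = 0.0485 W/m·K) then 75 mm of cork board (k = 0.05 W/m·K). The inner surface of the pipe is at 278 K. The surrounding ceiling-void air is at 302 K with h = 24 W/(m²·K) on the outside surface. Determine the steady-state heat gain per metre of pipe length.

Radial resistances (cylindrical: R_cond = ln(r_o/r_i)/(2πkL), R_conv = 1/(h·2πrL)):
R_cast iron pipe wall = ln(47.5/45)/(2π×56.8×1) = 1.515×10^-4 K/W
R_glass-fibre batt = ln(107.5/47.5)/(2π×0.0485×1) = 2.68 K/W
R_cork board = ln(182.5/107.5)/(2π×0.05×1) = 1.685 K/W
R_outer film = 1/(h_o·2πr_oL) = 1/(24×2π×0.1825×1) = 0.03634 K/W
R_total = 4.401 K/W
Q = ΔT/R_total = 24/4.401

q′ ≈ 5.45 W/m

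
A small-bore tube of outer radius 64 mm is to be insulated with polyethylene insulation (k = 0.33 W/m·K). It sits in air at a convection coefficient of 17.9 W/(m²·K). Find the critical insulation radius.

For a cylinder r_cr = k/h = 0.33/17.9
r_cr = 18.4 mm; since the bare radius (64 mm) is above r_cr, any added insulation will reduce heat loss.

r_cr ≈ 18.4 mm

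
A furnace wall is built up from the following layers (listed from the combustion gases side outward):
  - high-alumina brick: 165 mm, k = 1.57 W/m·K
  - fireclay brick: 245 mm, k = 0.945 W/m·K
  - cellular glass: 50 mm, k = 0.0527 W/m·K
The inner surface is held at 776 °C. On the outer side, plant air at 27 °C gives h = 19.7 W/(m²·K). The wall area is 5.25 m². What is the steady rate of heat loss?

Q ≈ 2880 W

Series thermal resistances:
R_high-alumina brick = L/(kA) = 0.165/(1.57×5.25) = 0.02002 K/W
R_fireclay brick = L/(kA) = 0.245/(0.945×5.25) = 0.04938 K/W
R_cellular glass = L/(kA) = 0.05/(0.0527×5.25) = 0.1807 K/W
R_outer film = 1/(h_o·A) = 1/(19.7×5.25) = 0.009669 K/W
R_total = 0.2598 K/W
Q = ΔT / R_total = 749 / 0.2598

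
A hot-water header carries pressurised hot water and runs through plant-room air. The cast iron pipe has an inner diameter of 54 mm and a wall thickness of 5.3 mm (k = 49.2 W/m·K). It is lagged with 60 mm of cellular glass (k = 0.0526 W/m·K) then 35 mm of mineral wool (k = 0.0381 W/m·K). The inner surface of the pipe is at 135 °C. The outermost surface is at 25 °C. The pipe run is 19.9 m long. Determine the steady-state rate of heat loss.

For a radial system each layer contributes R = ln(r_out/r_in)/(2πkL); films add R = 1/(hA).
R_cast iron pipe wall = ln(32.3/27)/(2π×49.2×19.9) = 2.913×10^-5 K/W
R_cellular glass = ln(92.3/32.3)/(2π×0.0526×19.9) = 0.1596 K/W
R_mineral wool = ln(127.3/92.3)/(2π×0.0381×19.9) = 0.06749 K/W
R_total = 0.2272 K/W
Q = ΔT/R_total = 110/0.2272

Q ≈ 484 W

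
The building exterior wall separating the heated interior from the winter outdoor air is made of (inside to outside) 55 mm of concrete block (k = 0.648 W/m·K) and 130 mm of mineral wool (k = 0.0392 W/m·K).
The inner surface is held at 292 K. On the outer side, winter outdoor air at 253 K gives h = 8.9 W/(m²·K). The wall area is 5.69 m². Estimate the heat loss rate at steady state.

Thermal resistances in series:
R_concrete block = L/(kA) = 0.055/(0.648×5.69) = 0.01492 K/W
R_mineral wool = L/(kA) = 0.13/(0.0392×5.69) = 0.5828 K/W
R_outer film = 1/(h_o·A) = 1/(8.9×5.69) = 0.01975 K/W
R_total = 0.6175 K/W
Q = ΔT / R_total = 39 / 0.6175

Q ≈ 63.2 W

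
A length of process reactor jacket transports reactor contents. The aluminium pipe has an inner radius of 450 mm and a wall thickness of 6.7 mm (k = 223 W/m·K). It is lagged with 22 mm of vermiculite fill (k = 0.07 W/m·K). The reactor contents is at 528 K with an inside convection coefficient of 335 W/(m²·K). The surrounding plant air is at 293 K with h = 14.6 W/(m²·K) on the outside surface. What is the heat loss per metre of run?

Treating each annulus and film as a series resistance:
R_inner film = 1/(h_i·2πr₁L) = 1/(335×2π×0.45×1) = 0.001056 K/W
R_aluminium pipe wall = ln(456.7/450)/(2π×223×1) = 1.055×10^-5 K/W
R_vermiculite fill = ln(478.7/456.7)/(2π×0.07×1) = 0.107 K/W
R_outer film = 1/(h_o·2πr_oL) = 1/(14.6×2π×0.4787×1) = 0.02277 K/W
R_total = 0.1308 K/W
Q = ΔT/R_total = 235/0.1308

q′ ≈ 1800 W/m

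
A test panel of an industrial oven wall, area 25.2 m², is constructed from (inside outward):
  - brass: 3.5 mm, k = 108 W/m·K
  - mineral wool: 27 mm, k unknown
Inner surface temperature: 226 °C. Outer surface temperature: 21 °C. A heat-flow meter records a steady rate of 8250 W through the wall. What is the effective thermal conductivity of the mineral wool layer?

Using the resistance-network approach (series):
R_brass = L/(kA) = 0.0035/(108×25.2) = 1.286×10^-6 K/W
Sum of known resistances R_other = 1.286×10^-6 K/W
Total R = ΔT/Q = 205/8250 = 0.02485 K/W
R_mineral wool = R_total − R_other = 0.02485 K/W
k = L/(R·A) = 0.027/(0.02485×25.2)

k ≈ 0.0431 W/(m·K)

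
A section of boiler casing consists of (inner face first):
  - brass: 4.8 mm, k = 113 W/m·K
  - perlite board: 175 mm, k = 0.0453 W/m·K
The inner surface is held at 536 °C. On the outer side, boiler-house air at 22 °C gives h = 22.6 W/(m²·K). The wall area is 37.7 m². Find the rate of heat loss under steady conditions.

Q ≈ 4960 W

Thermal resistances in series:
R_brass = L/(kA) = 0.0048/(113×37.7) = 1.127×10^-6 K/W
R_perlite board = L/(kA) = 0.175/(0.0453×37.7) = 0.1025 K/W
R_outer film = 1/(h_o·A) = 1/(22.6×37.7) = 0.001174 K/W
R_total = 0.1036 K/W
Q = ΔT / R_total = 514 / 0.1036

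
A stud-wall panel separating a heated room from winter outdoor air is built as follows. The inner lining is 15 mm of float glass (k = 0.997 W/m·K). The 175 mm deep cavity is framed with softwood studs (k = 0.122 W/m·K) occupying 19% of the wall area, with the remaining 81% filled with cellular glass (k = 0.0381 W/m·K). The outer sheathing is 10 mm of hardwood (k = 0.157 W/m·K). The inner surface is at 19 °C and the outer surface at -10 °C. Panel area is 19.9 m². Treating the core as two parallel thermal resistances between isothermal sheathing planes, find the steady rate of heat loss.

Q ≈ 174 W

Sheathing layers in series; stud and cavity paths in parallel between them.
R_inner = 0.015/(0.997×19.9) = 7.56×10^-4 K/W
R_stud  = 0.175/(0.122×0.19×19.9) = 0.3794 K/W
R_cav   = 0.175/(0.0381×0.81×19.9) = 0.285 K/W
1/R_core = 1/R_stud + 1/R_cav → R_core = 0.1627 K/W
R_outer = 0.01/(0.157×19.9) = 0.003201 K/W
R_total = 0.1667 K/W
Q = ΔT/R_total = 29/0.1667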